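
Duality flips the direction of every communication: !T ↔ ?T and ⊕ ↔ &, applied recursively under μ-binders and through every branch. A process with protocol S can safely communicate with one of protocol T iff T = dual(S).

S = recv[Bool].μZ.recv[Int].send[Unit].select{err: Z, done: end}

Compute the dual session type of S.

recv[Bool] ↦ send[Bool]
  μZ ↦ μZ  (binder kept)
    recv[Int] ↦ send[Int]
      send[Unit] ↦ recv[Unit]
        select{err,done} ↦ offer{err,done}  (internal→external)
          case err:
            Z ↦ Z
          case done:
            end ↦ end

send[Bool].μZ.send[Int].recv[Unit].offer{err: Z, done: end}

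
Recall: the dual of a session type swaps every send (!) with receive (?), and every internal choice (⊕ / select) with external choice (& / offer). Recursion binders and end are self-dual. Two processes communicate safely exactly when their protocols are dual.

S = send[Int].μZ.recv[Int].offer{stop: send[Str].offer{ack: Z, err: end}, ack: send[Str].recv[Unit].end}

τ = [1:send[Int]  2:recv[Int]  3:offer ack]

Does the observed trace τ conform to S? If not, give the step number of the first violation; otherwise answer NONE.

NONE

step 1: send[Int]  ✓  state: μZ.…
step 2: recv[Int]  ✓  state: offer{stop: send[Str].offer{ack: μZ.…, err: end}, ack: send[Str].recv[Unit].end}
step 3: offer ack  ✓  state: send[Str].recv[Unit].end
trace exhausted — no violation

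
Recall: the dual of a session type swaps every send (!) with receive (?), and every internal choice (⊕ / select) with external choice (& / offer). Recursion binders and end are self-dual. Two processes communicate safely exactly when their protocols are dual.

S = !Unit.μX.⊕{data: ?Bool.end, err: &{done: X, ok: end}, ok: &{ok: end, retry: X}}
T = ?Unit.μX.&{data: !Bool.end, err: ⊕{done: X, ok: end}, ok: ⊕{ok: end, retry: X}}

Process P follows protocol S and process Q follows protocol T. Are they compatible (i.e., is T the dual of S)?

YES

!Unit vs ?Unit  ✓
  μX vs μX  ✓ (rec unchanged)
    ⊕{data,err,ok} vs &{data,err,ok}  ✓ label sets agree
      [data]
        ?Bool vs !Bool  ✓
          end vs end  ✓
      [err]
        &{done,ok} vs ⊕{done,ok}  ✓ label sets agree
          [done]
            X vs X  ✓
          [ok]
            end vs end  ✓
      [ok]
        &{ok,retry} vs ⊕{ok,retry}  ✓ label sets agree
          [ok]
            end vs end  ✓
          [retry]
            X vs X  ✓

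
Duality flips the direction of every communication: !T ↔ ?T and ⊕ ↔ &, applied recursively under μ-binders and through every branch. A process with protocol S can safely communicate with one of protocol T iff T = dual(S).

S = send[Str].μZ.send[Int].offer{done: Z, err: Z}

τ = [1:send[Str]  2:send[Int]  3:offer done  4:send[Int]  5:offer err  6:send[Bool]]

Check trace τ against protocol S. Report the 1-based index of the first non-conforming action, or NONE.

6

@1 send[Str]  match  residual = μZ.…
@2 send[Int]  match  residual = offer{done: μZ.…, err: μZ.…}
@3 offer done  match  residual = μZ.…
@4 send[Int]  match  residual = offer{done: μZ.…, err: μZ.…}
@5 offer err  match  residual = μZ.…
@6 got send[Bool], protocol expects send[Int]  ✗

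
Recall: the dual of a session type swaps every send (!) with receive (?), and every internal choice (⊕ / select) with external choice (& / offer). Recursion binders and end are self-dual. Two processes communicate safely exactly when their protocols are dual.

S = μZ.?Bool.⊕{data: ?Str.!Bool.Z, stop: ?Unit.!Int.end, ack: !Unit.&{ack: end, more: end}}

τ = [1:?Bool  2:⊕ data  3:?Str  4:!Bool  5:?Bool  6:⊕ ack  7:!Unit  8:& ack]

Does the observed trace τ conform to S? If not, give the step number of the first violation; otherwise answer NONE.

NONE

@1 ?Bool  ok  state: ⊕{data: ?Str.!Bool.μZ.…, stop: ?Unit.!Int.end, ack: !Unit.&{ack: end, more: end}}
@2 ⊕ data  ok  state: ?Str.!Bool.μZ.…
@3 ?Str  ok  state: !Bool.μZ.…
@4 !Bool  ok  state: μZ.…
@5 ?Bool  ok  state: ⊕{data: ?Str.!Bool.μZ.…, stop: ?Unit.!Int.end, ack: !Unit.&{ack: end, more: end}}
@6 ⊕ ack  ok  state: !Unit.&{ack: end, more: end}
@7 !Unit  ok  state: &{ack: end, more: end}
@8 & ack  ok  state: end
τ conforms to S (length 8)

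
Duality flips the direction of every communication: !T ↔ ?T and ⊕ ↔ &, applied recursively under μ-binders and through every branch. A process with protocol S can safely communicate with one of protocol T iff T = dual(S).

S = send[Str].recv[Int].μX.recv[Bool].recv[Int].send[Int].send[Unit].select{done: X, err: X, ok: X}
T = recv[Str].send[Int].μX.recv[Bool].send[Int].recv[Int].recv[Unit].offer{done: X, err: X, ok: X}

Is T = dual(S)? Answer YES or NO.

NO

send[Str] vs recv[Str]  ok
  recv[Int] vs send[Int]  ok
    μX vs μX  ok (binder kept)
      recv[Bool] vs recv[Bool]  ✗ same direction on both sides — not dual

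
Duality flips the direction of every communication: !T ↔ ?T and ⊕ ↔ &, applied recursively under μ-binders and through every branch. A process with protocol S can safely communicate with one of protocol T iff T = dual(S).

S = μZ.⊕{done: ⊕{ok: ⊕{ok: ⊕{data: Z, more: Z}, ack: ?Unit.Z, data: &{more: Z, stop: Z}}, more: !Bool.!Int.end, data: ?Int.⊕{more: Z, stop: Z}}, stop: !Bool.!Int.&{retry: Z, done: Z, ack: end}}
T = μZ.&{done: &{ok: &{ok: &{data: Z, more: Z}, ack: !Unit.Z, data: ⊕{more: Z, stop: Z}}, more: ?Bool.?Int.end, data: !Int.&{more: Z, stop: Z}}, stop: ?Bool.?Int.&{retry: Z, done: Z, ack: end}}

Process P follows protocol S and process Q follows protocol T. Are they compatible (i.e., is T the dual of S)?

μZ ‖ μZ  ✓ (binder kept)
  ⊕{done,stop} ‖ &{done,stop}  ✓ label sets agree
    [done]
      ⊕{ok,more,data} ‖ &{ok,more,data}  ✓ label sets agree
        [ok]
          ⊕{ok,ack,data} ‖ &{ok,ack,data}  ✓ label sets agree
            [ok]
              ⊕{data,more} ‖ &{data,more}  ✓ label sets agree
                [data]
                  Z ‖ Z  ✓
                [more]
                  Z ‖ Z  ✓
            [ack]
              ?Unit ‖ !Unit  ✓
                Z ‖ Z  ✓
            [data]
              &{more,stop} ‖ ⊕{more,stop}  ✓ label sets agree
                [more]
                  Z ‖ Z  ✓
                [stop]
                  Z ‖ Z  ✓
        [more]
          !Bool ‖ ?Bool  ✓
            !Int ‖ ?Int  ✓
              end ‖ end  ✓
        [data]
          ?Int ‖ !Int  ✓
            ⊕{more,stop} ‖ &{more,stop}  ✓ label sets agree
              [more]
                Z ‖ Z  ✓
              [stop]
                Z ‖ Z  ✓
    [stop]
      !Bool ‖ ?Bool  ✓
        !Int ‖ ?Int  ✓
          &{retry,done,ack} ‖ &{retry,done,ack}  ✗ choice polarity not flipped — not dual

NO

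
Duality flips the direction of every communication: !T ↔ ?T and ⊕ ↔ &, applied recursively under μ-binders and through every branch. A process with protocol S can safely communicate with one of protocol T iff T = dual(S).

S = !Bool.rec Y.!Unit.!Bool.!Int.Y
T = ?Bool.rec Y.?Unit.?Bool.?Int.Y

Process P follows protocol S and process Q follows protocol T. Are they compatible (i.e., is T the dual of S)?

!Bool ‖ ?Bool  ok
  rec Y ‖ rec Y  ok (binder kept)
    !Unit ‖ ?Unit  ok
      !Bool ‖ ?Bool  ok
        !Int ‖ ?Int  ok
          Y ‖ Y  ok

YES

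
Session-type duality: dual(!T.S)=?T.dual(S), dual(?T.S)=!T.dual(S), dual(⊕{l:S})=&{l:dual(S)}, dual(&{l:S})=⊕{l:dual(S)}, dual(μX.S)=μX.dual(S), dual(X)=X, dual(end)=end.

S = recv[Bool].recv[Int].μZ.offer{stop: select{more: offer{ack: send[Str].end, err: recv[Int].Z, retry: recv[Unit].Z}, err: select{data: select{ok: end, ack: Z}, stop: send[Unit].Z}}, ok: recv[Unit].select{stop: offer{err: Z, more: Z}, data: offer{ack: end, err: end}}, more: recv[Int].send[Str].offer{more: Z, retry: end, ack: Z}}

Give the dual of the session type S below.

recv[Bool] = send[Bool]
  recv[Int] = send[Int]
    μZ = μZ  (binder kept)
      offer{stop,ok,more} = select{stop,ok,more}  (&→⊕)
        case stop:
          select{more,err} = offer{more,err}  (select→offer)
            case more:
              offer{ack,err,retry} = select{ack,err,retry}  (&→⊕)
                case ack:
                  send[Str] = recv[Str]
                    end self-dual
                case err:
                  recv[Int] = send[Int]
                    Z self-dual
                case retry:
                  recv[Unit] = send[Unit]
                    Z self-dual
            case err:
              select{data,stop} = offer{data,stop}  (select→offer)
                case data:
                  select{ok,ack} = offer{ok,ack}  (select→offer)
                    case ok:
                      end self-dual
                    case ack:
                      Z self-dual
                case stop:
                  send[Unit] = recv[Unit]
                    Z self-dual
        case ok:
          recv[Unit] = send[Unit]
            select{stop,data} = offer{stop,data}  (select→offer)
              case stop:
                offer{err,more} = select{err,more}  (&→⊕)
                  case err:
                    Z self-dual
                  case more:
                    Z self-dual
              case data:
                offer{ack,err} = select{ack,err}  (&→⊕)
                  case ack:
                    end self-dual
                  case err:
                    end self-dual
        case more:
          recv[Int] = send[Int]
            send[Str] = recv[Str]
              offer{more,retry,ack} = select{more,retry,ack}  (&→⊕)
                case more:
                  Z self-dual
                case retry:
                  end self-dual
                case ack:
                  Z self-dual

send[Bool].send[Int].μZ.select{stop: offer{more: select{ack: recv[Str].end, err: send[Int].Z, retry: send[Unit].Z}, err: offer{data: offer{ok: end, ack: Z}, stop: recv[Unit].Z}}, ok: send[Unit].offer{stop: select{err: Z, more: Z}, data: select{ack: end, err: end}}, more: send[Int].recv[Str].select{more: Z, retry: end, ack: Z}}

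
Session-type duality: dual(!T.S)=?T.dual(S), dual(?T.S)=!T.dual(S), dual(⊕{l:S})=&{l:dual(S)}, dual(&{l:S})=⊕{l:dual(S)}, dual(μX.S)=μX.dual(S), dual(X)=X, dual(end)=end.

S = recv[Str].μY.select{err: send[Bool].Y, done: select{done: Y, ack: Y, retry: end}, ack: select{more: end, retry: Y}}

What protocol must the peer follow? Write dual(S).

send[Str].μY.offer{err: recv[Bool].Y, done: offer{done: Y, ack: Y, retry: end}, ack: offer{more: end, retry: Y}}

recv[Str] ↦ send[Str]
  μY ↦ μY  (binder kept)
    select{err,done,ack} ↦ offer{err,done,ack}  (select→offer)
      • err:
        send[Bool] ↦ recv[Bool]
          dual(Y) = Y
      • done:
        select{done,ack,retry} ↦ offer{done,ack,retry}  (select→offer)
          • done:
            dual(Y) = Y
          • ack:
            dual(Y) = Y
          • retry:
            dual(end) = end
      • ack:
        select{more,retry} ↦ offer{more,retry}  (select→offer)
          • more:
            dual(end) = end
          • retry:
            dual(Y) = Y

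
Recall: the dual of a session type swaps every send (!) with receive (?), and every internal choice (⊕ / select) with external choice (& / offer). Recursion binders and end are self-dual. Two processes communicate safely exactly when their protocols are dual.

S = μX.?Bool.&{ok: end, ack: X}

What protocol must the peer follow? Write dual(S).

μX.!Bool.⊕{ok: end, ack: X}

μX = μX  (rec unchanged)
  ?Bool = !Bool
    &{ok,ack} = ⊕{ok,ack}  (&→⊕)
      • ok:
        dual(end) = end
      • ack:
        dual(X) = X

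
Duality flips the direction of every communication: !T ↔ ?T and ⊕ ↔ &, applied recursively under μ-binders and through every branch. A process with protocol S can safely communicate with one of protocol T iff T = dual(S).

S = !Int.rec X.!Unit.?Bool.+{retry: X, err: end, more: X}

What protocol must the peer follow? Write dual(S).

?Int.rec X.?Unit.!Bool.&{retry: X, err: end, more: X}

!Int → ?Int
  rec X → rec X  (binder kept)
    !Unit → ?Unit
      ?Bool → !Bool
        +{retry,err,more} → &{retry,err,more}  (select→offer)
          case retry:
            X ↦ X
          case err:
            end ↦ end
          case more:
            X ↦ X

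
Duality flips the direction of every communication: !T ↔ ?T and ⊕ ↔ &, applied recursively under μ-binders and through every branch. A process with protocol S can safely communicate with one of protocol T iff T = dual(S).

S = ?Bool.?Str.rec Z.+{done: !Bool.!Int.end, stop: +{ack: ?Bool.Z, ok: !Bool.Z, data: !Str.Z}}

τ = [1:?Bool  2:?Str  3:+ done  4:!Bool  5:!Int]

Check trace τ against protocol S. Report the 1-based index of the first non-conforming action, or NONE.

NONE

step 1: ?Bool  ✓  residual = ?Str.rec Z.…
step 2: ?Str  ✓  residual = rec Z.…
step 3: + done  ✓  residual = !Bool.!Int.end
step 4: !Bool  ✓  residual = !Int.end
step 5: !Int  ✓  residual = end
τ conforms to S (length 5)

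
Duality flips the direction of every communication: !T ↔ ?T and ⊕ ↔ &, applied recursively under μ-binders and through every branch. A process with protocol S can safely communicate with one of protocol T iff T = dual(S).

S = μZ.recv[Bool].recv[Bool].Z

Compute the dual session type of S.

μZ.send[Bool].send[Bool].Z

μZ → μZ  (rec unchanged)
  recv[Bool] → send[Bool]
    recv[Bool] → send[Bool]
      dual(Z) = Z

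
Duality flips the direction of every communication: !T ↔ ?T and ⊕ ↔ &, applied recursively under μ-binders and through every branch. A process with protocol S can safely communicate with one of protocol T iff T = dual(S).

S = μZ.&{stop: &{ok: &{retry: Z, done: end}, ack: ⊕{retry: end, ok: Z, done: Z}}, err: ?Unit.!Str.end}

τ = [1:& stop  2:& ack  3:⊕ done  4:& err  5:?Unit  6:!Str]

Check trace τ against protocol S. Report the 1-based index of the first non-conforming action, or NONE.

step 1: & stop  ok  cont: &{ok: &{retry: μZ.…, done: end}, ack: ⊕{retry: end, ok: μZ.…, done: μZ.…}}
step 2: & ack  ok  cont: ⊕{retry: end, ok: μZ.…, done: μZ.…}
step 3: ⊕ done  ok  cont: μZ.…
step 4: & err  ok  cont: ?Unit.!Str.end
step 5: ?Unit  ok  cont: !Str.end
step 6: !Str  ok  cont: end
all 6 steps conform

NONE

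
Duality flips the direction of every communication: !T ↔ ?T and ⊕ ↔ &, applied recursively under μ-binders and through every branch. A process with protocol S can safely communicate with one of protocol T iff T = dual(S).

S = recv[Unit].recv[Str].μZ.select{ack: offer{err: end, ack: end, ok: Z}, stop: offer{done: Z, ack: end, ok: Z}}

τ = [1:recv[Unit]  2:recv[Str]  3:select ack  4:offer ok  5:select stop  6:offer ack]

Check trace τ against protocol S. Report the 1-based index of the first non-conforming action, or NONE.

[1] recv[Unit]  ok  now at recv[Str].μZ.…
[2] recv[Str]  ok  now at μZ.…
[3] select ack  ok  now at offer{err: end, ack: end, ok: μZ.…}
[4] offer ok  ok  now at μZ.…
[5] select stop  ok  now at offer{done: μZ.…, ack: end, ok: μZ.…}
[6] offer ack  ok  now at end
trace exhausted — no violation

NONE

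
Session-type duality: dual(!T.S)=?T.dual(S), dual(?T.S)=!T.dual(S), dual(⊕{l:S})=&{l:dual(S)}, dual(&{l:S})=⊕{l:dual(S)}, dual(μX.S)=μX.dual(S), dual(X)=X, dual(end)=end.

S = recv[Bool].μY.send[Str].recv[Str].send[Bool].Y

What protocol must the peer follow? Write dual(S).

recv[Bool] = send[Bool]
  μY = μY  (rec unchanged)
    send[Str] = recv[Str]
      recv[Str] = send[Str]
        send[Bool] = recv[Bool]
          Y ↦ Y

send[Bool].μY.recv[Str].send[Str].recv[Bool].Y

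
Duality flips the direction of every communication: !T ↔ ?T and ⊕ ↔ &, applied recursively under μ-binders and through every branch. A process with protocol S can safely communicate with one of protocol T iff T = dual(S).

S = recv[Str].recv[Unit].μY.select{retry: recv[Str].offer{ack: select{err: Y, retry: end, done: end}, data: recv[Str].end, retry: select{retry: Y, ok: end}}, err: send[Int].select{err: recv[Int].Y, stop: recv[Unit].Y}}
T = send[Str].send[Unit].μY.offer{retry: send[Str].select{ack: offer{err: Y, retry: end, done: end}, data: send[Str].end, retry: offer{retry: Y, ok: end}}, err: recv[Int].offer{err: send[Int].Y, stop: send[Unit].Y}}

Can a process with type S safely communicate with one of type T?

YES

recv[Str] | send[Str]  match
  recv[Unit] | send[Unit]  match
    μY | μY  match (binder kept)
      select{retry,err} | offer{retry,err}  match labels match
        [retry]
          recv[Str] | send[Str]  match
            offer{ack,data,retry} | select{ack,data,retry}  match labels match
              [ack]
                select{err,retry,done} | offer{err,retry,done}  match labels match
                  [err]
                    Y | Y  match
                  [retry]
                    end | end  match
                  [done]
                    end | end  match
              [data]
                recv[Str] | send[Str]  match
                  end | end  match
              [retry]
                select{retry,ok} | offer{retry,ok}  match labels match
                  [retry]
                    Y | Y  match
                  [ok]
                    end | end  match
        [err]
          send[Int] | recv[Int]  match
            select{err,stop} | offer{err,stop}  match labels match
              [err]
                recv[Int] | send[Int]  match
                  Y | Y  match
              [stop]
                recv[Unit] | send[Unit]  match
                  Y | Y  match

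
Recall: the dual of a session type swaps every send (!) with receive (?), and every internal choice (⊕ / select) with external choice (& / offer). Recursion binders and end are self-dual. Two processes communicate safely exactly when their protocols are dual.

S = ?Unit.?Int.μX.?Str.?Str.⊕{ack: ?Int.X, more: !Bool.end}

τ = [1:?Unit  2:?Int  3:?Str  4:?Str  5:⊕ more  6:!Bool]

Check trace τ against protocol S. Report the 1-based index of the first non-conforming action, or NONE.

NONE

step 1: ?Unit  ✓  cont: ?Int.μX.…
step 2: ?Int  ✓  cont: μX.…
step 3: ?Str  ✓  cont: ?Str.⊕{ack: ?Int.μX.…, more: !Bool.end}
step 4: ?Str  ✓  cont: ⊕{ack: ?Int.μX.…, more: !Bool.end}
step 5: ⊕ more  ✓  cont: !Bool.end
step 6: !Bool  ✓  cont: end
τ conforms to S (length 6)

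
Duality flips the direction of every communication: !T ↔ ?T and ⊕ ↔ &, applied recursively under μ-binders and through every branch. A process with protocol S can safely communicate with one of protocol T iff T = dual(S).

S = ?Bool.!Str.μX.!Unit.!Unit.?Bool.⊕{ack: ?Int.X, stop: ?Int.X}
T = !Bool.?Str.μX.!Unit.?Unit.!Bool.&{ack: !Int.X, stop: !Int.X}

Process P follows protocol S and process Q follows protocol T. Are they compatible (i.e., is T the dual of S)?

NO

?Bool ‖ !Bool  ok
  !Str ‖ ?Str  ok
    μX ‖ μX  ok (binder kept)
      !Unit ‖ !Unit  ✗ same direction on both sides — not dual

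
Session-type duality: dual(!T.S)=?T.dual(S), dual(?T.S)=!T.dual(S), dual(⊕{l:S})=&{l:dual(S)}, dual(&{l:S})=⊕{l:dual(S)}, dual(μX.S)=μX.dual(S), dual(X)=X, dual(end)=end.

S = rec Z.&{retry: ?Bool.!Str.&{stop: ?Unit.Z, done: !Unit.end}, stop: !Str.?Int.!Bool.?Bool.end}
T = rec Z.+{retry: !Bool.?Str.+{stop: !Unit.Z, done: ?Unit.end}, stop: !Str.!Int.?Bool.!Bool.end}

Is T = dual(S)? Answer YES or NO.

rec Z vs rec Z  match (μ self-dual)
  &{retry,stop} vs +{retry,stop}  match label sets agree
    • retry:
      ?Bool vs !Bool  match
        !Str vs ?Str  match
          &{stop,done} vs +{stop,done}  match label sets agree
            • stop:
              ?Unit vs !Unit  match
                Z vs Z  match
            • done:
              !Unit vs ?Unit  match
                end vs end  match
    • stop:
      !Str vs !Str  ✗ same direction on both sides — not dual

NO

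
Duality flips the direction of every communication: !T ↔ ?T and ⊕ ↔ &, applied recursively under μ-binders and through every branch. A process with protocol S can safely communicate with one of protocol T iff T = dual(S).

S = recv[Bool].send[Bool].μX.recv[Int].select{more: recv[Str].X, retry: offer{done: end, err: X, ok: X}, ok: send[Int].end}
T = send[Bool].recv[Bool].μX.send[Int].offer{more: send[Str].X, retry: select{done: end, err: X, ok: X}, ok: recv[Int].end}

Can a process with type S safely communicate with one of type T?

YES

recv[Bool] | send[Bool]  ✓
  send[Bool] | recv[Bool]  ✓
    μX | μX  ✓ (binder kept)
      recv[Int] | send[Int]  ✓
        select{more,retry,ok} | offer{more,retry,ok}  ✓ same labels
          • more:
            recv[Str] | send[Str]  ✓
              X | X  ✓
          • retry:
            offer{done,err,ok} | select{done,err,ok}  ✓ same labels
              • done:
                end | end  ✓
              • err:
                X | X  ✓
              • ok:
                X | X  ✓
          • ok:
            send[Int] | recv[Int]  ✓
              end | end  ✓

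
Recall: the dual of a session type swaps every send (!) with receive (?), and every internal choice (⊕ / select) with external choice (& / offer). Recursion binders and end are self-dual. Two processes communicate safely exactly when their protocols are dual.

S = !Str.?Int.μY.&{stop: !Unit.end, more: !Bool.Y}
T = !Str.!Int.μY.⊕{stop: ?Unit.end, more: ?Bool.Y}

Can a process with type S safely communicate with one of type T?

NO

!Str | !Str  ✗ same direction on both sides — not dual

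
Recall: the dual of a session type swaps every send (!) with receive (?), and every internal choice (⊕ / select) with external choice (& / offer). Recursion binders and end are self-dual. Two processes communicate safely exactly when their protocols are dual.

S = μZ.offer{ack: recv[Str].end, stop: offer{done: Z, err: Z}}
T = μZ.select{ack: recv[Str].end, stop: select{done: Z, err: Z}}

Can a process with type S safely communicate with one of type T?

NO

μZ vs μZ  ✓ (μ self-dual)
  offer{ack,stop} vs select{ack,stop}  ✓ same labels
    • ack:
      recv[Str] vs recv[Str]  ✗ same direction on both sides — not dual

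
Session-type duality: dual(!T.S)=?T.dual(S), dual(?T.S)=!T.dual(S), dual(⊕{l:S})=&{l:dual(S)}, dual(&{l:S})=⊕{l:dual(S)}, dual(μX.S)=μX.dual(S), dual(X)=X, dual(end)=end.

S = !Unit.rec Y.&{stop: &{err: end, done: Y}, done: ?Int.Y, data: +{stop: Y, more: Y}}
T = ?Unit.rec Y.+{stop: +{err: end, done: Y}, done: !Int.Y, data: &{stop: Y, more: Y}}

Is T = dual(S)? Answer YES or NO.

!Unit | ?Unit  ✓
  rec Y | rec Y  ✓ (μ self-dual)
    &{stop,done,data} | +{stop,done,data}  ✓ same labels
      • stop:
        &{err,done} | +{err,done}  ✓ same labels
          • err:
            end | end  ✓
          • done:
            Y | Y  ✓
      • done:
        ?Int | !Int  ✓
          Y | Y  ✓
      • data:
        +{stop,more} | &{stop,more}  ✓ same labels
          • stop:
            Y | Y  ✓
          • more:
            Y | Y  ✓

YES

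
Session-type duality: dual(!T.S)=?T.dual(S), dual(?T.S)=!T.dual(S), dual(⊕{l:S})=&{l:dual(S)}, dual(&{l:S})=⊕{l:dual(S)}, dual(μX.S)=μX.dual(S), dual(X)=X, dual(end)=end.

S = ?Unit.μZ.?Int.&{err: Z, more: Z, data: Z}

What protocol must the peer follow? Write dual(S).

?Unit ↦ !Unit
  μZ ↦ μZ  (rec unchanged)
    ?Int ↦ !Int
      &{err,more,data} ↦ ⊕{err,more,data}  (&→⊕)
        [err]
          Z ↦ Z
        [more]
          Z ↦ Z
        [data]
          Z ↦ Z

!Unit.μZ.!Int.⊕{err: Z, more: Z, data: Z}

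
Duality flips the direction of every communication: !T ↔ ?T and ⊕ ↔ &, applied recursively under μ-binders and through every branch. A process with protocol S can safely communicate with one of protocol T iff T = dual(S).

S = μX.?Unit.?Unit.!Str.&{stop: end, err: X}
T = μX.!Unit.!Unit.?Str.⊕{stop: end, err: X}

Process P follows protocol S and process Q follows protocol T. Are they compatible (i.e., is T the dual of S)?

YES

μX vs μX  ok (binder kept)
  ?Unit vs !Unit  ok
    ?Unit vs !Unit  ok
      !Str vs ?Str  ok
        &{stop,err} vs ⊕{stop,err}  ok labels match
          [stop]
            end vs end  ok
          [err]
            X vs X  ok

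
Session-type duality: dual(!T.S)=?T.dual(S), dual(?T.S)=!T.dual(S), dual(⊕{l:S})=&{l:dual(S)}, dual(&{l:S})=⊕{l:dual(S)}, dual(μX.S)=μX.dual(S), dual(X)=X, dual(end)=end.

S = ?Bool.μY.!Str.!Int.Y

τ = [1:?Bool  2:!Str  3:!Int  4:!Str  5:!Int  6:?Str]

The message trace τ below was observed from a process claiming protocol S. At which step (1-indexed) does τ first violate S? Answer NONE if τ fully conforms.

6

@1 ?Bool  match  residual = μY.…
@2 !Str  match  residual = !Int.μY.…
@3 !Int  match  residual = μY.…
@4 !Str  match  residual = !Int.μY.…
@5 !Int  match  residual = μY.…
@6 got ?Str, protocol expects !Str  ✗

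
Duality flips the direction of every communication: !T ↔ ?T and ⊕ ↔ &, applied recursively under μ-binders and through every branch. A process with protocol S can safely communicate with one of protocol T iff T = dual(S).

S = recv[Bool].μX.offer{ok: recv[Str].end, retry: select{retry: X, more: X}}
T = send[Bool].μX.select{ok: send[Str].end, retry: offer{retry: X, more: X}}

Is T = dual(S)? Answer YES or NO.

recv[Bool] | send[Bool]  ✓
  μX | μX  ✓ (binder kept)
    offer{ok,retry} | select{ok,retry}  ✓ labels match
      • ok:
        recv[Str] | send[Str]  ✓
          end | end  ✓
      • retry:
        select{retry,more} | offer{retry,more}  ✓ labels match
          • retry:
            X | X  ✓
          • more:
            X | X  ✓

YES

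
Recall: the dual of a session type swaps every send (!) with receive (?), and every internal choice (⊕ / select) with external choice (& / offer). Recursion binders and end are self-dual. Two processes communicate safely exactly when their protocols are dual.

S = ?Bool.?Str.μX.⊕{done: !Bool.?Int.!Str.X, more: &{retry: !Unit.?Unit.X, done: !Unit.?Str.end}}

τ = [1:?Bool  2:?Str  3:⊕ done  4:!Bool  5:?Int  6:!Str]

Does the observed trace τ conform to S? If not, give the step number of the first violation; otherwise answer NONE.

NONE

step 1: ?Bool  ok  now at ?Str.μX.…
step 2: ?Str  ok  now at μX.…
step 3: ⊕ done  ok  now at !Bool.?Int.!Str.μX.…
step 4: !Bool  ok  now at ?Int.!Str.μX.…
step 5: ?Int  ok  now at !Str.μX.…
step 6: !Str  ok  now at μX.…
trace exhausted — no violation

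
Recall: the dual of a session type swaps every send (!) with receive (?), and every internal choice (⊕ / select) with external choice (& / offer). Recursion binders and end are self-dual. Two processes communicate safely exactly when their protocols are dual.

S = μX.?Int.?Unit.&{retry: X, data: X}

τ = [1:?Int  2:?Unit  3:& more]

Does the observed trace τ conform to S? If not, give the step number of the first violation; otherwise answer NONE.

step 1: ?Int  ok  state: ?Unit.&{retry: μX.…, data: μX.…}
step 2: ?Unit  ok  state: &{retry: μX.…, data: μX.…}
step 3: got & more, protocol expects & retry or & data  ✗

3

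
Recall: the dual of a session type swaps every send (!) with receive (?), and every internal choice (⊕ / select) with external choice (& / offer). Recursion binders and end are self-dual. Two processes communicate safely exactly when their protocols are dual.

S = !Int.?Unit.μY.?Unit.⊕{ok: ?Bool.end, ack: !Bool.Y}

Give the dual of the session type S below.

!Int → ?Int
  ?Unit → !Unit
    μY → μY  (binder kept)
      ?Unit → !Unit
        ⊕{ok,ack} → &{ok,ack}  (select→offer)
          • ok:
            ?Bool → !Bool
              end ↦ end
          • ack:
            !Bool → ?Bool
              Y ↦ Y

?Int.!Unit.μY.!Unit.&{ok: !Bool.end, ack: ?Bool.Y}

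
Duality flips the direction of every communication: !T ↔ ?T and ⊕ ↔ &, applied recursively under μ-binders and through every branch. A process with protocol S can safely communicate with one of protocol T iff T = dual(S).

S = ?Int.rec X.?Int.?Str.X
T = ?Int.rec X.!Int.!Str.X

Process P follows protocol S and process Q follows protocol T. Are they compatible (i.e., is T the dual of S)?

NO

?Int | ?Int  ✗ same direction on both sides — not dual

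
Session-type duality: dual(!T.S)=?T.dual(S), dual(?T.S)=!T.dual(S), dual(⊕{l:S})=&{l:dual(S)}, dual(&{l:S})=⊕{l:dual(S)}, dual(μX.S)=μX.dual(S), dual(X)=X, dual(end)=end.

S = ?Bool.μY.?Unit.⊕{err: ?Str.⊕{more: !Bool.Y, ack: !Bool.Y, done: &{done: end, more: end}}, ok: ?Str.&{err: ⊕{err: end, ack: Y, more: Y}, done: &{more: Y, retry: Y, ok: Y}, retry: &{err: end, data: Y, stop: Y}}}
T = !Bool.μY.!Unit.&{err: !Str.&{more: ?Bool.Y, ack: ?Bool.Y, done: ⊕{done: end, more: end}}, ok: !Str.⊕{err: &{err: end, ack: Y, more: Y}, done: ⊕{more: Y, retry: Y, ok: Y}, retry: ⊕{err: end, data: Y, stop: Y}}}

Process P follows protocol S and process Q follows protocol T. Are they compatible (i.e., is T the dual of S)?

?Bool vs !Bool  ok
  μY vs μY  ok (binder kept)
    ?Unit vs !Unit  ok
      ⊕{err,ok} vs &{err,ok}  ok labels match
        case err:
          ?Str vs !Str  ok
            ⊕{more,ack,done} vs &{more,ack,done}  ok labels match
              case more:
                !Bool vs ?Bool  ok
                  Y vs Y  ok
              case ack:
                !Bool vs ?Bool  ok
                  Y vs Y  ok
              case done:
                &{done,more} vs ⊕{done,more}  ok labels match
                  case done:
                    end vs end  ok
                  case more:
                    end vs end  ok
        case ok:
          ?Str vs !Str  ok
            &{err,done,retry} vs ⊕{err,done,retry}  ok labels match
              case err:
                ⊕{err,ack,more} vs &{err,ack,more}  ok labels match
                  case err:
                    end vs end  ok
                  case ack:
                    Y vs Y  ok
                  case more:
                    Y vs Y  ok
              case done:
                &{more,retry,ok} vs ⊕{more,retry,ok}  ok labels match
                  case more:
                    Y vs Y  ok
                  case retry:
                    Y vs Y  ok
                  case ok:
                    Y vs Y  ok
              case retry:
                &{err,data,stop} vs ⊕{err,data,stop}  ok labels match
                  case err:
                    end vs end  ok
                  case data:
                    Y vs Y  ok
                  case stop:
                    Y vs Y  ok

YES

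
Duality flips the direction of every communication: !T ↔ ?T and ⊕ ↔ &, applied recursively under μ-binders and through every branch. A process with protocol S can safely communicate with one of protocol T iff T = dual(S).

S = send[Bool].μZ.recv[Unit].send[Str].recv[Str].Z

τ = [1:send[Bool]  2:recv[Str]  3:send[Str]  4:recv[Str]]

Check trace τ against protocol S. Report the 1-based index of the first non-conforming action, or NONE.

2

@1 send[Bool]  ✓  cont: μZ.…
@2 got recv[Str], protocol expects recv[Unit]  ✗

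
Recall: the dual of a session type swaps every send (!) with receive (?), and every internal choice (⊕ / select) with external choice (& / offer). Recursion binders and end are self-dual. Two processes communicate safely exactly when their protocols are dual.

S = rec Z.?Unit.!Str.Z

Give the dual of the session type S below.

rec Z → rec Z  (rec unchanged)
  ?Unit → !Unit
    !Str → ?Str
      dual(Z) = Z

rec Z.!Unit.?Str.Z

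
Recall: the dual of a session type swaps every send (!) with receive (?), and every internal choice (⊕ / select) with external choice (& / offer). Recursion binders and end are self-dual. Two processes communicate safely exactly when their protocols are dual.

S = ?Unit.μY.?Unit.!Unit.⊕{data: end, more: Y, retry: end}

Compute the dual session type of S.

!Unit.μY.!Unit.?Unit.&{data: end, more: Y, retry: end}

?Unit = !Unit
  μY = μY  (binder kept)
    ?Unit = !Unit
      !Unit = ?Unit
        ⊕{data,more,retry} = &{data,more,retry}  (select→offer)
          [data]
            end ↦ end
          [more]
            Y ↦ Y
          [retry]
            end ↦ end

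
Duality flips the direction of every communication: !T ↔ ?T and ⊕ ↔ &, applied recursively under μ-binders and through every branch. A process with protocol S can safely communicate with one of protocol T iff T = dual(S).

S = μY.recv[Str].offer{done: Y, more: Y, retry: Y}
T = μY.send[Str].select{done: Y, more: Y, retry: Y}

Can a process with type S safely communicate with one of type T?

YES

μY ‖ μY  match (binder kept)
  recv[Str] ‖ send[Str]  match
    offer{done,more,retry} ‖ select{done,more,retry}  match labels match
      case done:
        Y ‖ Y  match
      case more:
        Y ‖ Y  match
      case retry:
        Y ‖ Y  match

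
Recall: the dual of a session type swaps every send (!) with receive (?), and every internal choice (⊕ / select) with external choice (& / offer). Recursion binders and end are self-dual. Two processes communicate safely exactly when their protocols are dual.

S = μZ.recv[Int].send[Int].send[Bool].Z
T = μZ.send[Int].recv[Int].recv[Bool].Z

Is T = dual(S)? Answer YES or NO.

μZ vs μZ  match (μ self-dual)
  recv[Int] vs send[Int]  match
    send[Int] vs recv[Int]  match
      send[Bool] vs recv[Bool]  match
        Z vs Z  match

YES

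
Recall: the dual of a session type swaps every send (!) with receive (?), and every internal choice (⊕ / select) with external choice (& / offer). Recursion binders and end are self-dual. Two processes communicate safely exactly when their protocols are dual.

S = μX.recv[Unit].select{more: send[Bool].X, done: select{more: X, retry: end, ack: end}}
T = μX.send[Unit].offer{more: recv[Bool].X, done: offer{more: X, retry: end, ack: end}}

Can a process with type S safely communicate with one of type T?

YES

μX ‖ μX  match (μ self-dual)
  recv[Unit] ‖ send[Unit]  match
    select{more,done} ‖ offer{more,done}  match labels match
      • more:
        send[Bool] ‖ recv[Bool]  match
          X ‖ X  match
      • done:
        select{more,retry,ack} ‖ offer{more,retry,ack}  match labels match
          • more:
            X ‖ X  match
          • retry:
            end ‖ end  match
          • ack:
            end ‖ end  match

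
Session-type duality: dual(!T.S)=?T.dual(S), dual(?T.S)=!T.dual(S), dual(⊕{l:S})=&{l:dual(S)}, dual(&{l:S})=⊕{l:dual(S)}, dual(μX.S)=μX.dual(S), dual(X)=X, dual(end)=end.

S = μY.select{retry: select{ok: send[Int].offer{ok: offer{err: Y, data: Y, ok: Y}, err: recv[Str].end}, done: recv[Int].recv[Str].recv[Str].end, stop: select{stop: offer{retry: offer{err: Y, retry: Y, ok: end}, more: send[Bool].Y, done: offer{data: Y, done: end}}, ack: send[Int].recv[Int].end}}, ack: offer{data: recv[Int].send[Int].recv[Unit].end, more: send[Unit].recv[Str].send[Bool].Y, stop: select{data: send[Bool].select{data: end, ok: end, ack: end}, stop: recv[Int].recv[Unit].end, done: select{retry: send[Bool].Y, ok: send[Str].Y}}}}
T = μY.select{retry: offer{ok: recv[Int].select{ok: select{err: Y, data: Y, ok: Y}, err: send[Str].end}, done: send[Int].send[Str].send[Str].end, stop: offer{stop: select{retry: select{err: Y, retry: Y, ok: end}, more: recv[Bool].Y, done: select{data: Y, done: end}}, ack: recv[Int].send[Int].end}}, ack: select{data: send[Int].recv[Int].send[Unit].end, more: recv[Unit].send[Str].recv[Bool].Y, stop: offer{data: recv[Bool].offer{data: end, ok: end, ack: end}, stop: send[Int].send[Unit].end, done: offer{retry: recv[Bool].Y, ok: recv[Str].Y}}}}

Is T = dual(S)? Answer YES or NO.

μY | μY  ok (rec unchanged)
  select{retry,ack} | select{retry,ack}  ✗ choice polarity not flipped — not dual

NO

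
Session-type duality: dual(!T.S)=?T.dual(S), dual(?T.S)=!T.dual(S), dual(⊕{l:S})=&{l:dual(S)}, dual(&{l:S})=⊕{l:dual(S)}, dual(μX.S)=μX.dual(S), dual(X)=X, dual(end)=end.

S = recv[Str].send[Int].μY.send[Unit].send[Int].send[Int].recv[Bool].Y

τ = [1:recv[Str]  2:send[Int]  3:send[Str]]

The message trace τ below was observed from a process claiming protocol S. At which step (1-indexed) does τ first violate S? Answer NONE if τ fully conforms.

3

step 1: recv[Str]  match  residual = send[Int].μY.…
step 2: send[Int]  match  residual = μY.…
step 3: got send[Str], protocol expects send[Unit]  ✗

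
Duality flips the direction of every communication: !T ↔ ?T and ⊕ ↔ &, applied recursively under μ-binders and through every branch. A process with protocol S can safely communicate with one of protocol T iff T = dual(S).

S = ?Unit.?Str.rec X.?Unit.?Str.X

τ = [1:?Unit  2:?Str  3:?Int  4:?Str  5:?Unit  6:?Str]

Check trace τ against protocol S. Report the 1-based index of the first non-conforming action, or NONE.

@1 ?Unit  match  cont: ?Str.rec X.…
@2 ?Str  match  cont: rec X.…
@3 got ?Int, protocol expects ?Unit  ✗

3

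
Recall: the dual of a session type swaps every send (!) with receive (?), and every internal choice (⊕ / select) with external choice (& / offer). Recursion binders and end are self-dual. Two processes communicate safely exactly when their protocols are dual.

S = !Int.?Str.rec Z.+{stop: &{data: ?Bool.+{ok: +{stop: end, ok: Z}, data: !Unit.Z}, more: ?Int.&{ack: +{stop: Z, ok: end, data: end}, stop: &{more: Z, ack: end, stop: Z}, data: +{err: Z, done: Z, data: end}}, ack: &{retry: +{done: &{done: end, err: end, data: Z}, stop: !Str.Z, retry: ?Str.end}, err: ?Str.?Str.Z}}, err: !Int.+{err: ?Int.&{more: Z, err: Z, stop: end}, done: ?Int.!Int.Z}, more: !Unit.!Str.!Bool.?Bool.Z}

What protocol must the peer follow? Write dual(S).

!Int = ?Int
  ?Str = !Str
    rec Z = rec Z  (rec unchanged)
      +{stop,err,more} = &{stop,err,more}  (select→offer)
        • stop:
          &{data,more,ack} = +{data,more,ack}  (offer→select)
            • data:
              ?Bool = !Bool
                +{ok,data} = &{ok,data}  (select→offer)
                  • ok:
                    +{stop,ok} = &{stop,ok}  (select→offer)
                      • stop:
                        end self-dual
                      • ok:
                        Z self-dual
                  • data:
                    !Unit = ?Unit
                      Z self-dual
            • more:
              ?Int = !Int
                &{ack,stop,data} = +{ack,stop,data}  (offer→select)
                  • ack:
                    +{stop,ok,data} = &{stop,ok,data}  (select→offer)
                      • stop:
                        Z self-dual
                      • ok:
                        end self-dual
                      • data:
                        end self-dual
                  • stop:
                    &{more,ack,stop} = +{more,ack,stop}  (offer→select)
                      • more:
                        Z self-dual
                      • ack:
                        end self-dual
                      • stop:
                        Z self-dual
                  • data:
                    +{err,done,data} = &{err,done,data}  (select→offer)
                      • err:
                        Z self-dual
                      • done:
                        Z self-dual
                      • data:
                        end self-dual
            • ack:
              &{retry,err} = +{retry,err}  (offer→select)
                • retry:
                  +{done,stop,retry} = &{done,stop,retry}  (select→offer)
                    • done:
                      &{done,err,data} = +{done,err,data}  (offer→select)
                        • done:
                          end self-dual
                        • err:
                          end self-dual
                        • data:
                          Z self-dual
                    • stop:
                      !Str = ?Str
                        Z self-dual
                    • retry:
                      ?Str = !Str
                        end self-dual
                • err:
                  ?Str = !Str
                    ?Str = !Str
                      Z self-dual
        • err:
          !Int = ?Int
            +{err,done} = &{err,done}  (select→offer)
              • err:
                ?Int = !Int
                  &{more,err,stop} = +{more,err,stop}  (offer→select)
                    • more:
                      Z self-dual
                    • err:
                      Z self-dual
                    • stop:
                      end self-dual
              • done:
                ?Int = !Int
                  !Int = ?Int
                    Z self-dual
        • more:
          !Unit = ?Unit
            !Str = ?Str
              !Bool = ?Bool
                ?Bool = !Bool
                  Z self-dual

?Int.!Str.rec Z.&{stop: +{data: !Bool.&{ok: &{stop: end, ok: Z}, data: ?Unit.Z}, more: !Int.+{ack: &{stop: Z, ok: end, data: end}, stop: +{more: Z, ack: end, stop: Z}, data: &{err: Z, done: Z, data: end}}, ack: +{retry: &{done: +{done: end, err: end, data: Z}, stop: ?Str.Z, retry: !Str.end}, err: !Str.!Str.Z}}, err: ?Int.&{err: !Int.+{more: Z, err: Z, stop: end}, done: !Int.?Int.Z}, more: ?Unit.?Str.?Bool.!Bool.Z}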